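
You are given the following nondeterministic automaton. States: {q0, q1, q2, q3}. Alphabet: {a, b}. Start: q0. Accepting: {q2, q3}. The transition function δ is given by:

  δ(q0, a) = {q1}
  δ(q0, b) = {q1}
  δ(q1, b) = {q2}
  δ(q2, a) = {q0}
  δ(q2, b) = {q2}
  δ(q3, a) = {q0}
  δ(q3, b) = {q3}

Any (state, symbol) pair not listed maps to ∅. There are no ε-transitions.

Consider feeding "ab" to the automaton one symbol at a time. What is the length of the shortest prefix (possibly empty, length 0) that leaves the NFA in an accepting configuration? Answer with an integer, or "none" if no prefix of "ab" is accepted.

2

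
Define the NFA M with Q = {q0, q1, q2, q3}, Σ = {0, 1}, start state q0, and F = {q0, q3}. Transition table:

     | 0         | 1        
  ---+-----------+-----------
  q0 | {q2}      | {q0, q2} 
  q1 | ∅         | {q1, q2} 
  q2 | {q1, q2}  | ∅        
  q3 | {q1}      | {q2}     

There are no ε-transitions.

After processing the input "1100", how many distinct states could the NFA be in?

Start in {q0}.
Read '1': {q0} → {q0, q2}.
Read '1': {q0, q2} → {q0, q2}.
Read '0': {q0, q2} → {q1, q2}.
Read '0': {q1, q2} → {q1, q2}.
That set has 2 states.

2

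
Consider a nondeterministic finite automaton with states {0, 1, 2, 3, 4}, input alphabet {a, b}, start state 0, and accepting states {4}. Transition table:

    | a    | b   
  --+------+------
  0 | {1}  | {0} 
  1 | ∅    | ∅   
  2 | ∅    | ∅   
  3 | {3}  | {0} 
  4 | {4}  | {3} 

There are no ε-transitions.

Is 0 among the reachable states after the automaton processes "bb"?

Yes

Start in {0}.
Read 'b': 0→{0}; now {0}.
Read 'b': 0→{0}; now {0}.
State 0 is in {0}.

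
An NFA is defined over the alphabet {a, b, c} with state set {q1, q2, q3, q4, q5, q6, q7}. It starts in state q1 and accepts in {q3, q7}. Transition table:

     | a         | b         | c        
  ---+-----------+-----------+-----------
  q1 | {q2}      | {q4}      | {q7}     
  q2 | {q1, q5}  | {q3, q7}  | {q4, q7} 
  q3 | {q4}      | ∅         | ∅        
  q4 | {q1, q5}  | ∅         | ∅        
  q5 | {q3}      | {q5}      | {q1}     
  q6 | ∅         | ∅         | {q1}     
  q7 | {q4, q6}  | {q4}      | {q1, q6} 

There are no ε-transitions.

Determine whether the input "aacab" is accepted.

Yes

Start in {q1}.
Read 'a': {q1} → {q2}.
Read 'a': {q2} → {q1, q5}.
Read 'c': {q1, q5} → {q1, q7}.
Read 'a': {q1, q7} → {q2, q4, q6}.
Read 'b': {q2, q4, q6} → {q3, q7}.
The final set {q3, q7} contains the accepting states q3, q7.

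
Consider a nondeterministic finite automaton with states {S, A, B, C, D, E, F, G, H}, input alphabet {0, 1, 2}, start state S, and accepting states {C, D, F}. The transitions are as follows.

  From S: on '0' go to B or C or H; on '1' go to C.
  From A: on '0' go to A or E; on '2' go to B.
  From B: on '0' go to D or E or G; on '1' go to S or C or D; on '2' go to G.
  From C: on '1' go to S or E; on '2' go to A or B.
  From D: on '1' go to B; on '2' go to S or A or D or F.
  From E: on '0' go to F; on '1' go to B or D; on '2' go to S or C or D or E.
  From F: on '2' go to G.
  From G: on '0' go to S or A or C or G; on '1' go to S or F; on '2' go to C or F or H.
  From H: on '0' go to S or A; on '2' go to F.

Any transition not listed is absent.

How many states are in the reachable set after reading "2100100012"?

0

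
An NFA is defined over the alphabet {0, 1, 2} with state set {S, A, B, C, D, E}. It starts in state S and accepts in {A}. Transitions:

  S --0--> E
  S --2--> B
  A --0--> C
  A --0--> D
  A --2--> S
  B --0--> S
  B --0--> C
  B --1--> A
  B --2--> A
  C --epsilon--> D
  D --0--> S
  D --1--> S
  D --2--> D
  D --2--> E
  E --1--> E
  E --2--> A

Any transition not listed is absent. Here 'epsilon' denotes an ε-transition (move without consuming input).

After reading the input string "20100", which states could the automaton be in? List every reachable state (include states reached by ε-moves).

Start in {S}.
Read '2': S→{B}; now {B}.
Read '0': B→{S, C}; union {S, C}; ε-closure = {S, C, D}.
Read '1': S→∅, C→∅, D→{S}; now {S}.
Read '0': S→{E}; now {E}.
Read '0': E→∅; now ∅.

∅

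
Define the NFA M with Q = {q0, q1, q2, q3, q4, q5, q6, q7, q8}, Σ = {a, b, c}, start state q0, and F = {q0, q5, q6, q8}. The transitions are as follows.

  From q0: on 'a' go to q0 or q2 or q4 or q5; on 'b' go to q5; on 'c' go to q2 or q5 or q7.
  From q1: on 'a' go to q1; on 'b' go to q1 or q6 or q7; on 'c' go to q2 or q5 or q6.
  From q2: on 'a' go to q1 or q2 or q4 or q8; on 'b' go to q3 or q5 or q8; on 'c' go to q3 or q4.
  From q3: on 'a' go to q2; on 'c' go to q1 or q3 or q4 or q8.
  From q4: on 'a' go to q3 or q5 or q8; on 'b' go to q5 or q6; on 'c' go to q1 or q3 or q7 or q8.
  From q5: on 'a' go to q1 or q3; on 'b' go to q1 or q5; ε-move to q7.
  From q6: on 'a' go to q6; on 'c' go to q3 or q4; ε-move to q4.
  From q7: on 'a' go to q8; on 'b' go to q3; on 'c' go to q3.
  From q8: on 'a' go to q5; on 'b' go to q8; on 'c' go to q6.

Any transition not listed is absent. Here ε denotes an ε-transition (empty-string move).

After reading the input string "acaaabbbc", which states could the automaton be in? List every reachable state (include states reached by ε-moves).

{q1, q2, q3, q4, q5, q6, q7, q8}

Start in {q0}.
Read 'a': {q0} → {q0, q2, q4, q5, q7}.
Read 'c': {q0, q2, q4, q5, q7} → {q1, q2, q3, q4, q5, q7, q8}.
Read 'a': {q1, q2, q3, q4, q5, q7, q8} → {q1, q2, q3, q4, q5, q7, q8}.
Read 'a': {q1, q2, q3, q4, q5, q7, q8} → {q1, q2, q3, q4, q5, q7, q8}.
Read 'a': {q1, q2, q3, q4, q5, q7, q8} → {q1, q2, q3, q4, q5, q7, q8}.
Read 'b': {q1, q2, q3, q4, q5, q7, q8} → {q1, q3, q4, q5, q6, q7, q8}.
Read 'b': {q1, q3, q4, q5, q6, q7, q8} → {q1, q3, q4, q5, q6, q7, q8}.
Read 'b': {q1, q3, q4, q5, q6, q7, q8} → {q1, q3, q4, q5, q6, q7, q8}.
Read 'c': {q1, q3, q4, q5, q6, q7, q8} → {q1, q2, q3, q4, q5, q6, q7, q8}.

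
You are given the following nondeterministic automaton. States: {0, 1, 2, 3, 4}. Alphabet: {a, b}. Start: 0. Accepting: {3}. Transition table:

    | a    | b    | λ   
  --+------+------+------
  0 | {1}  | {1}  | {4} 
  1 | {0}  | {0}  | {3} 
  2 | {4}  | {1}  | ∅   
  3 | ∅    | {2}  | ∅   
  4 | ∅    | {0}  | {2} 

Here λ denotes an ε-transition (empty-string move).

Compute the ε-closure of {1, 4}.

Begin with {1, 4}.
ε-move 1 → 3; add 3.
ε-move 4 → 2; add 2.

{1, 2, 3, 4}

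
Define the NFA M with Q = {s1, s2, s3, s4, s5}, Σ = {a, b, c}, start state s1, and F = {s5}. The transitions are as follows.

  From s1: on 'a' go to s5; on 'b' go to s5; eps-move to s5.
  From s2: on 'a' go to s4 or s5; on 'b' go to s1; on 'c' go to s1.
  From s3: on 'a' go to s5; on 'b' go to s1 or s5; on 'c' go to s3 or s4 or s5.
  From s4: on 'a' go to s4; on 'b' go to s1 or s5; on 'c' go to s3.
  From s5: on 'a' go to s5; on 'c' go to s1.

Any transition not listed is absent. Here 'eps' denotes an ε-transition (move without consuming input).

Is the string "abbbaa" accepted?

Start: ε-closure({s1}) = {s1, s5}.
Read 'a': s1→{s5}, s5→{s5}; now {s5}.
Read 'b': s5→∅; now ∅.
The set is empty and remains empty for the remaining 4 symbols.
The final set ∅ contains no accepting state.

No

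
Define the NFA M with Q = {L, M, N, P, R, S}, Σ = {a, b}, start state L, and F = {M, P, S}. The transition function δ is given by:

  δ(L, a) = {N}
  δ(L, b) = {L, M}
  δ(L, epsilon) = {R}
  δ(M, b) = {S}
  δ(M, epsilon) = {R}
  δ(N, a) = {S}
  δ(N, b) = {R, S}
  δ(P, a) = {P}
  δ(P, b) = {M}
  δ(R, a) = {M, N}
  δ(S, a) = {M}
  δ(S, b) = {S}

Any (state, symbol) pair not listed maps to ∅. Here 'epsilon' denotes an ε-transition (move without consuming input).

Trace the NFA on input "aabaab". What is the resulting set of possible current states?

Start: ε-closure({L}) = {L, R}.
Read 'a': L→{N}, R→{M, N}; union {M, N}; ε-closure = {M, N, R}.
Read 'a': M→∅, N→{S}, R→{M, N}; union {M, N, S}; ε-closure = {M, N, R, S}.
Read 'b': M→{S}, N→{R, S}, R→∅, S→{S}; now {R, S}.
Read 'a': R→{M, N}, S→{M}; union {M, N}; ε-closure = {M, N, R}.
Read 'a': M→∅, N→{S}, R→{M, N}; union {M, N, S}; ε-closure = {M, N, R, S}.
Read 'b': M→{S}, N→{R, S}, R→∅, S→{S}; now {R, S}.

{R, S}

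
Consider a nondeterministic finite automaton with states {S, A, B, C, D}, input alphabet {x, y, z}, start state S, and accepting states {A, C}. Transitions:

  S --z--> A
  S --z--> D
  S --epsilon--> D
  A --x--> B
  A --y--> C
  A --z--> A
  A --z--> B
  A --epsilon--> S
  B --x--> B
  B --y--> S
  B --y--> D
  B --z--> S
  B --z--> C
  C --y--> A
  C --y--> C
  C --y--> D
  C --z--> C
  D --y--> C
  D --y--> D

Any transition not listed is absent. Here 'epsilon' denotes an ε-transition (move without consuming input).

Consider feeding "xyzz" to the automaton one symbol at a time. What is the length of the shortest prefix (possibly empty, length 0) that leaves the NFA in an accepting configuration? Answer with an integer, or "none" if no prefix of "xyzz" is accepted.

Start: ε-closure({S}) = {S, D}.
Read 'x': S→∅, D→∅; now ∅.
The set is empty and remains empty for the remaining 3 symbols.
No reachable set along the way intersects F.

none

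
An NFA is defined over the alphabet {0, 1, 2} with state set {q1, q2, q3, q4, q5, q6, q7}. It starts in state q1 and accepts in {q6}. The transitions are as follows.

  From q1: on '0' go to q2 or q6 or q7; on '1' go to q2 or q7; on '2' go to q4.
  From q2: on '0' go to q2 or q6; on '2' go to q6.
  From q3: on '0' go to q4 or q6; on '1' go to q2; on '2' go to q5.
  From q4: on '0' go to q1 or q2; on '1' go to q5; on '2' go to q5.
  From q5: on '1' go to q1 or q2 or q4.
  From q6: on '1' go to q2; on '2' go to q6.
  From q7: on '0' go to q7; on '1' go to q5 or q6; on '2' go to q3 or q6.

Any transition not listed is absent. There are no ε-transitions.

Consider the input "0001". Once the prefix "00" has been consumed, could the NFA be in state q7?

Yes

Start in {q1}.
Read '0': {q1} → {q2, q6, q7}.
Read '0': {q2, q6, q7} → {q2, q6, q7}.
State q7 is in {q2, q6, q7}.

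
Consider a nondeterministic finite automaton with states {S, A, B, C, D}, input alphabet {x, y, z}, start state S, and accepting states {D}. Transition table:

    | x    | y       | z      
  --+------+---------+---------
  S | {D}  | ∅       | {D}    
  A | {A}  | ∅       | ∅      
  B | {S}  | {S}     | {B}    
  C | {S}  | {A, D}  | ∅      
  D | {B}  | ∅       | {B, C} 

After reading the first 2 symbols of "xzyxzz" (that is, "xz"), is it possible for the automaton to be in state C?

Yes

Start in {S}.
Read 'x': S→{D}; now {D}.
Read 'z': D→{B, C}; now {B, C}.
State C is in {B, C}.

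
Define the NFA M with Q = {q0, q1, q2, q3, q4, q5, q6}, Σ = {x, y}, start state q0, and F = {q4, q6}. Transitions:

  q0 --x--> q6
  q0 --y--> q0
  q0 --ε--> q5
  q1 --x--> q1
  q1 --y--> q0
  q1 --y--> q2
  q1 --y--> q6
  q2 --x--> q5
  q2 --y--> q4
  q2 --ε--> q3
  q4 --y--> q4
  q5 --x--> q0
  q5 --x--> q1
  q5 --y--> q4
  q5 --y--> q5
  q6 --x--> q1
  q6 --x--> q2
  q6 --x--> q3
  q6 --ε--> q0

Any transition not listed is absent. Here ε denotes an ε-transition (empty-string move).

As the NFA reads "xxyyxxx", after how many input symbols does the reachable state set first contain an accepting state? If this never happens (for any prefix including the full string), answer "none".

1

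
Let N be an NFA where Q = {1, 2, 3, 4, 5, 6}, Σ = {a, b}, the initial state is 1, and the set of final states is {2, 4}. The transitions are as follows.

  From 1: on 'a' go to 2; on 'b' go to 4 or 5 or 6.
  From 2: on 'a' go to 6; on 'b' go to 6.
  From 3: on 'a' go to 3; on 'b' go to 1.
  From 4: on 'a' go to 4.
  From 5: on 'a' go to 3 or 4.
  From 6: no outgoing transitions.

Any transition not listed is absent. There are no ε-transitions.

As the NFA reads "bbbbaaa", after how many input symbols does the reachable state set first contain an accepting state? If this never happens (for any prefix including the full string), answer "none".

1

Start in {1}.
Read 'b': 1→{4, 5, 6}; now {4, 5, 6}.
None of the earlier sets intersect F, but {4, 5, 6} does.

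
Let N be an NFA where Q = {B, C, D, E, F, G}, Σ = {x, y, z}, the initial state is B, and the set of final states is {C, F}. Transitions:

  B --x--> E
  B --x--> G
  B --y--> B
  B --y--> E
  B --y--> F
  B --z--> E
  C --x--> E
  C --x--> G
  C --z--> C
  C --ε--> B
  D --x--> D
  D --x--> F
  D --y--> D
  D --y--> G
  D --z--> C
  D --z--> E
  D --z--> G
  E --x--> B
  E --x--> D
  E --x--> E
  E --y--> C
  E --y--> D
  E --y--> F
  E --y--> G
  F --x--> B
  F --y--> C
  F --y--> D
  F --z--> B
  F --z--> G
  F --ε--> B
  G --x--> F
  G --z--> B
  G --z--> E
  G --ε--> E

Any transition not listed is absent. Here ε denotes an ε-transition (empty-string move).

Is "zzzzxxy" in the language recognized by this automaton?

No

Start in {B}.
Read 'z': B→{E}; now {E}.
Read 'z': E→∅; now ∅.
The set is empty and remains empty for the remaining 5 symbols.
The final set ∅ contains no accepting state.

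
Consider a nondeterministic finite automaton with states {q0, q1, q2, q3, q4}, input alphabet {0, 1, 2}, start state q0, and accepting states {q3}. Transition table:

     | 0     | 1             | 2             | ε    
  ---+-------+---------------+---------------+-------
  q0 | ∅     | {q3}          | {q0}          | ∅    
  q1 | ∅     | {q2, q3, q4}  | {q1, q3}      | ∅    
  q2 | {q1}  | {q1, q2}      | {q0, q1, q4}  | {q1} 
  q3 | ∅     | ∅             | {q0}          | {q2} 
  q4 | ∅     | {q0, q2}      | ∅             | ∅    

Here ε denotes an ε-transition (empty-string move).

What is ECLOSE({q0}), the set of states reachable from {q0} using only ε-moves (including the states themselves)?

Begin with {q0}.
No ε-moves leave this set, so the closure equals the set itself.

{q0}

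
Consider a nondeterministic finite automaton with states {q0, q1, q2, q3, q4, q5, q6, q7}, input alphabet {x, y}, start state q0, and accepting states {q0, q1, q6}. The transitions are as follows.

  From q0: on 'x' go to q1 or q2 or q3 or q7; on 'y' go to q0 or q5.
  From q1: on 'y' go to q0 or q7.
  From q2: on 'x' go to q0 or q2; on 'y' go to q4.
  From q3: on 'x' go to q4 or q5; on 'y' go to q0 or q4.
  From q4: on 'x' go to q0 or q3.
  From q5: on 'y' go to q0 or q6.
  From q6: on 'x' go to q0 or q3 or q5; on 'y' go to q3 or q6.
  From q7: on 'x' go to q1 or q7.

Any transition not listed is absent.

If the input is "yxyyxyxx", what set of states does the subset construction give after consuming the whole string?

{q0, q1, q2, q3, q4, q5, q7}

Start in {q0}.
Read 'y': {q0} → {q0, q5}.
Read 'x': {q0, q5} → {q1, q2, q3, q7}.
Read 'y': {q1, q2, q3, q7} → {q0, q4, q7}.
Read 'y': {q0, q4, q7} → {q0, q5}.
Read 'x': {q0, q5} → {q1, q2, q3, q7}.
Read 'y': {q1, q2, q3, q7} → {q0, q4, q7}.
Read 'x': {q0, q4, q7} → {q0, q1, q2, q3, q7}.
Read 'x': {q0, q1, q2, q3, q7} → {q0, q1, q2, q3, q4, q5, q7}.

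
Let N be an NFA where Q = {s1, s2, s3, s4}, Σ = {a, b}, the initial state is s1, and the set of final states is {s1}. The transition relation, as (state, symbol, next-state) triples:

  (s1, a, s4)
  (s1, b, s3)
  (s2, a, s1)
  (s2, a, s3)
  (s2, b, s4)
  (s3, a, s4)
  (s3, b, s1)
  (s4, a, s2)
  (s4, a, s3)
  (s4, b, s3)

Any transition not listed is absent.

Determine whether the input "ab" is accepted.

Start in {s1}.
Read 'a': s1→{s4}; now {s4}.
Read 'b': s4→{s3}; now {s3}.
The final set {s3} contains no accepting state.

No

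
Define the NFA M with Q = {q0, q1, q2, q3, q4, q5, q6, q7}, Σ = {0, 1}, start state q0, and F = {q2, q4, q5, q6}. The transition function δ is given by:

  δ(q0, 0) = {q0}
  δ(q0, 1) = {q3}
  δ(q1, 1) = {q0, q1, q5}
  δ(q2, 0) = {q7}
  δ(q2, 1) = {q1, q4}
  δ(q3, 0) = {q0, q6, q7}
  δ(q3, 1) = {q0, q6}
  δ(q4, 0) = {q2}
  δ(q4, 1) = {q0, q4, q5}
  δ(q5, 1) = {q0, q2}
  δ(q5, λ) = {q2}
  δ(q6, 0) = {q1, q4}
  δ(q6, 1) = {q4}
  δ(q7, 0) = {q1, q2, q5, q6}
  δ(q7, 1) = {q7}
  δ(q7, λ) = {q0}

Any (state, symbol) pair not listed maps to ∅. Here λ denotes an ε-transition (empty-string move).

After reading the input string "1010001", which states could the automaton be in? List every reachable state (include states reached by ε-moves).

{q0, q1, q2, q3, q4, q5, q7}

Start in {q0}.
Read '1': q0→{q3}; now {q3}.
Read '0': q3→{q0, q6, q7}; now {q0, q6, q7}.
Read '1': q0→{q3}, q6→{q4}, q7→{q7}; union {q3, q4, q7}; ε-closure = {q0, q3, q4, q7}.
Read '0': q0→{q0}, q3→{q0, q6, q7}, q4→{q2}, q7→{q1, q2, q5, q6}; now {q0, q1, q2, q5, q6, q7}.
Read '0': q0→{q0}, q1→∅, q2→{q7}, q5→∅, q6→{q1, q4}, q7→{q1, q2, q5, q6}; now {q0, q1, q2, q4, q5, q6, q7}.
Read '0': q0→{q0}, q1→∅, q2→{q7}, q4→{q2}, q5→∅, q6→{q1, q4}, q7→{q1, q2, q5, q6}; now {q0, q1, q2, q4, q5, q6, q7}.
Read '1': q0→{q3}, q1→{q0, q1, q5}, q2→{q1, q4}, q4→{q0, q4, q5}, q5→{q0, q2}, q6→{q4}, q7→{q7}; now {q0, q1, q2, q3, q4, q5, q7}.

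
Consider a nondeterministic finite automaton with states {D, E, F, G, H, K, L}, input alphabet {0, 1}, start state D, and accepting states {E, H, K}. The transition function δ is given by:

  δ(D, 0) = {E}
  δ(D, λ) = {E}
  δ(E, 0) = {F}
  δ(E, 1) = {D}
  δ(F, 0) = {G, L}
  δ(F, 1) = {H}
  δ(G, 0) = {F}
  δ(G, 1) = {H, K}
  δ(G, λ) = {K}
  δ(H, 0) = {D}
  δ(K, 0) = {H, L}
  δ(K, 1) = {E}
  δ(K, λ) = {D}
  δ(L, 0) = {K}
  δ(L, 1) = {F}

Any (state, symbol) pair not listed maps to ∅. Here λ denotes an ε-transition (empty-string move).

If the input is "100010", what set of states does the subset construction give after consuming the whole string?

Start: ε-closure({D}) = {D, E}.
Read '1': D→∅, E→{D}; union {D}; ε-closure = {D, E}.
Read '0': D→{E}, E→{F}; now {E, F}.
Read '0': E→{F}, F→{G, L}; union {F, G, L}; ε-closure = {D, E, F, G, K, L}.
Read '0': D→{E}, E→{F}, F→{G, L}, G→{F}, K→{H, L}, L→{K}; union {E, F, G, H, K, L}; ε-closure = {D, E, F, G, H, K, L}.
Read '1': D→∅, E→{D}, F→{H}, G→{H, K}, H→∅, K→{E}, L→{F}; now {D, E, F, H, K}.
Read '0': D→{E}, E→{F}, F→{G, L}, H→{D}, K→{H, L}; union {D, E, F, G, H, L}; ε-closure = {D, E, F, G, H, K, L}.

{D, E, F, G, H, K, L}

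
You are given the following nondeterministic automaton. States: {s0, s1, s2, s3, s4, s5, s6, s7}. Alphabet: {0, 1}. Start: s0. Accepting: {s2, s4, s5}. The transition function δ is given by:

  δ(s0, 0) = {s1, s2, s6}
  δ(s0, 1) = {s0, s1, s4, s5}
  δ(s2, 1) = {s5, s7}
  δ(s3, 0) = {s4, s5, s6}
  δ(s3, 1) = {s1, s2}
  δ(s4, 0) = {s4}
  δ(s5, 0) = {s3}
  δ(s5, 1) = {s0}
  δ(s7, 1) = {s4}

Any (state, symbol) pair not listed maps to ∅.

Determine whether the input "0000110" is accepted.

No

Start in {s0}.
Read '0': {s0} → {s1, s2, s6}.
Read '0': {s1, s2, s6} → ∅.
The set is empty and remains empty for the remaining 5 symbols.
The final set ∅ contains no accepting state.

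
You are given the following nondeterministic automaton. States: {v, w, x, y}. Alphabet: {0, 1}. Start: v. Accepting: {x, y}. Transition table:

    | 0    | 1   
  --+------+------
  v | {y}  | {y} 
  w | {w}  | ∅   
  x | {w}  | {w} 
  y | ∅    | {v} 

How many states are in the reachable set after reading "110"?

1

Start in {v}.
Read '1': v→{y}; now {y}.
Read '1': y→{v}; now {v}.
Read '0': v→{y}; now {y}.
That set has 1 state.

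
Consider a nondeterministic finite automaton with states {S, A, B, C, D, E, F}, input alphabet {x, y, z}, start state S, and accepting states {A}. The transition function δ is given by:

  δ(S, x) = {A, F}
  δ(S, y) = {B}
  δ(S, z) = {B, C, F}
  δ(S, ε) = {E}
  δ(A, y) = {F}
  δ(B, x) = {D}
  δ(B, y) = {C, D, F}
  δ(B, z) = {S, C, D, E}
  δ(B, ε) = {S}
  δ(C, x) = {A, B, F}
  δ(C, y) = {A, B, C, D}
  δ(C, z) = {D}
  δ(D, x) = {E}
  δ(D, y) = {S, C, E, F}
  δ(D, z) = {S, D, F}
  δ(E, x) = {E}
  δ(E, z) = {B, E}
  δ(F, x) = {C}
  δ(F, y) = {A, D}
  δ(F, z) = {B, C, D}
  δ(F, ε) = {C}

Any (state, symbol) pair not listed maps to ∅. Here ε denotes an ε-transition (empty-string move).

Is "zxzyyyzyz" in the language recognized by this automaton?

Start: ε-closure({S}) = {S, E}.
Read 'z': {S, E} → {S, B, C, E, F}.
Read 'x': {S, B, C, E, F} → {S, A, B, C, D, E, F}.
Read 'z': {S, A, B, C, D, E, F} → {S, B, C, D, E, F}.
Read 'y': {S, B, C, D, E, F} → {S, A, B, C, D, E, F}.
Read 'y': {S, A, B, C, D, E, F} → {S, A, B, C, D, E, F}.
Read 'y': {S, A, B, C, D, E, F} → {S, A, B, C, D, E, F}.
Read 'z': {S, A, B, C, D, E, F} → {S, B, C, D, E, F}.
Read 'y': {S, B, C, D, E, F} → {S, A, B, C, D, E, F}.
Read 'z': {S, A, B, C, D, E, F} → {S, B, C, D, E, F}.
The final set {S, B, C, D, E, F} contains no accepting state.

No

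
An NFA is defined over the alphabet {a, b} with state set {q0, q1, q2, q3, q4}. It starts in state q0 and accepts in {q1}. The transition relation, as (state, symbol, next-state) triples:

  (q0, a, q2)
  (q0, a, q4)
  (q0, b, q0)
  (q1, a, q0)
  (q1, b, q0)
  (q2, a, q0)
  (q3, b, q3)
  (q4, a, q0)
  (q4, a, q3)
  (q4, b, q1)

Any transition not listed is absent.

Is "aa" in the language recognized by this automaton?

Start in {q0}.
Read 'a': q0→{q2, q4}; now {q2, q4}.
Read 'a': q2→{q0}, q4→{q0, q3}; now {q0, q3}.
The final set {q0, q3} contains no accepting state.

No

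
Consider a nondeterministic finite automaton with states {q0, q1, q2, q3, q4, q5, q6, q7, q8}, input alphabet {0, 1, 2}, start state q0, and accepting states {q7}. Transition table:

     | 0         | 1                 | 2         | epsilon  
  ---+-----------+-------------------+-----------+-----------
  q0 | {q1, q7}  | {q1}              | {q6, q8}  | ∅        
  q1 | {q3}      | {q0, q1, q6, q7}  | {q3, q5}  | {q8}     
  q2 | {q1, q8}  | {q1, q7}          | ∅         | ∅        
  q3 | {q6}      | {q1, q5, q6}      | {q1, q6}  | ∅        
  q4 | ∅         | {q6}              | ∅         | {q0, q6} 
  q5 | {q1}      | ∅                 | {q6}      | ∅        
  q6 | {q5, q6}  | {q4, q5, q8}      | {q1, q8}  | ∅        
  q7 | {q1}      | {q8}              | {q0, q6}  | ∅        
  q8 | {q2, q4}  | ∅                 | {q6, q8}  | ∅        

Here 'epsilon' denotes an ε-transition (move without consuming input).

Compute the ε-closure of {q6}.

Begin with {q6}.
No ε-moves leave this set, so the closure equals the set itself.

{q6}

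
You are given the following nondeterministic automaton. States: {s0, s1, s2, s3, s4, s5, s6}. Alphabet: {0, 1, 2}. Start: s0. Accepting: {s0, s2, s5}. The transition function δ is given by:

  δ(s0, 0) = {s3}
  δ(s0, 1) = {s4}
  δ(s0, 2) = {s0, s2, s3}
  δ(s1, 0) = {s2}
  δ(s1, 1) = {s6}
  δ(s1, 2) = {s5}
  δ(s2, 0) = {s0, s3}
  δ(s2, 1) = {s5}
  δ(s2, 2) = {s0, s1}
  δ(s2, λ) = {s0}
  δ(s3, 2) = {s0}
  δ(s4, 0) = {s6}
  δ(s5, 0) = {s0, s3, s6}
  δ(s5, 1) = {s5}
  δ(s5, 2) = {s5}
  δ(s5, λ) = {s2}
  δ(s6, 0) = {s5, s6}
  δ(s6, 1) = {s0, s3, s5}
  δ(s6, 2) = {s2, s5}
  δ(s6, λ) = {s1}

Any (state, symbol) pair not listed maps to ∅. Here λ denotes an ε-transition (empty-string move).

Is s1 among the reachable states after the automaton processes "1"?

No

Start in {s0}.
Read '1': s0→{s4}; now {s4}.
State s1 is not in {s4}.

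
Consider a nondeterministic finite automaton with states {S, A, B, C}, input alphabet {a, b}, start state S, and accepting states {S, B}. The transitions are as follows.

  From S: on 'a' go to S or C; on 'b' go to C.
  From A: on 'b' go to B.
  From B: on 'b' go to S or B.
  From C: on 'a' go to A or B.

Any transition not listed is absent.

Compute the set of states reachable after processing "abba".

Start in {S}.
Read 'a': {S} → {S, C}.
Read 'b': {S, C} → {C}.
Read 'b': {C} → ∅.
The set is empty and remains empty for the remaining 1 symbol.

∅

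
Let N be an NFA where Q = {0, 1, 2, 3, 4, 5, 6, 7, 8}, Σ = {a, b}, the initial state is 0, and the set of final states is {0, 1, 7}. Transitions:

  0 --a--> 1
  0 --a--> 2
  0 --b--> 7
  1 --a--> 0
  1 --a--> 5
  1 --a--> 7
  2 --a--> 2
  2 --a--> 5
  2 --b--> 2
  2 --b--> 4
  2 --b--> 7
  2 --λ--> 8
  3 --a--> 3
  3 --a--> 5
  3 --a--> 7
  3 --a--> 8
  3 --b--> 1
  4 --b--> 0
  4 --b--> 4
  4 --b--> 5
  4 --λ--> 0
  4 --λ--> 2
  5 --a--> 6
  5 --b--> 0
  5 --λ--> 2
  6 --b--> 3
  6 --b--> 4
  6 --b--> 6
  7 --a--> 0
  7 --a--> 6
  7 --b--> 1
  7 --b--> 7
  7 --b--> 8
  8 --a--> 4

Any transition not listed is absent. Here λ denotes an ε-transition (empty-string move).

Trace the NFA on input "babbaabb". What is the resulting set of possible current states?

{0, 1, 2, 3, 4, 5, 6, 7, 8}

Start in {0}.
Read 'b': 0→{7}; now {7}.
Read 'a': 7→{0, 6}; now {0, 6}.
Read 'b': 0→{7}, 6→{3, 4, 6}; union {3, 4, 6, 7}; ε-closure = {0, 2, 3, 4, 6, 7, 8}.
Read 'b': 0→{7}, 2→{2, 4, 7}, 3→{1}, 4→{0, 4, 5}, 6→{3, 4, 6}, 7→{1, 7, 8}, 8→∅; now {0, 1, 2, 3, 4, 5, 6, 7, 8}.
Read 'a': 0→{1, 2}, 1→{0, 5, 7}, 2→{2, 5}, 3→{3, 5, 7, 8}, 4→∅, 5→{6}, 6→∅, 7→{0, 6}, 8→{4}; now {0, 1, 2, 3, 4, 5, 6, 7, 8}.
Read 'a': 0→{1, 2}, 1→{0, 5, 7}, 2→{2, 5}, 3→{3, 5, 7, 8}, 4→∅, 5→{6}, 6→∅, 7→{0, 6}, 8→{4}; now {0, 1, 2, 3, 4, 5, 6, 7, 8}.
Read 'b': 0→{7}, 1→∅, 2→{2, 4, 7}, 3→{1}, 4→{0, 4, 5}, 5→{0}, 6→{3, 4, 6}, 7→{1, 7, 8}, 8→∅; now {0, 1, 2, 3, 4, 5, 6, 7, 8}.
Read 'b': 0→{7}, 1→∅, 2→{2, 4, 7}, 3→{1}, 4→{0, 4, 5}, 5→{0}, 6→{3, 4, 6}, 7→{1, 7, 8}, 8→∅; now {0, 1, 2, 3, 4, 5, 6, 7, 8}.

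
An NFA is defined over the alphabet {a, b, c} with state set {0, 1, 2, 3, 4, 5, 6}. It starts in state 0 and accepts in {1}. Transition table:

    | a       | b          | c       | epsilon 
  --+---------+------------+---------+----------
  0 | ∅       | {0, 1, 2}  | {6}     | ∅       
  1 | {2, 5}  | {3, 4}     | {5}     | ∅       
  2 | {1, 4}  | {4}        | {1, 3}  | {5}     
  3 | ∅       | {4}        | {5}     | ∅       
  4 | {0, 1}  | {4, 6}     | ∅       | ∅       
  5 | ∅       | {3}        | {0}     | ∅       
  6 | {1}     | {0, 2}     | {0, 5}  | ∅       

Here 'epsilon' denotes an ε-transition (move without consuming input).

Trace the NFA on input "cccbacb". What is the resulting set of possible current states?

Start in {0}.
Read 'c': 0→{6}; now {6}.
Read 'c': 6→{0, 5}; now {0, 5}.
Read 'c': 0→{6}, 5→{0}; now {0, 6}.
Read 'b': 0→{0, 1, 2}, 6→{0, 2}; union {0, 1, 2}; ε-closure = {0, 1, 2, 5}.
Read 'a': 0→∅, 1→{2, 5}, 2→{1, 4}, 5→∅; now {1, 2, 4, 5}.
Read 'c': 1→{5}, 2→{1, 3}, 4→∅, 5→{0}; now {0, 1, 3, 5}.
Read 'b': 0→{0, 1, 2}, 1→{3, 4}, 3→{4}, 5→{3}; union {0, 1, 2, 3, 4}; ε-closure = {0, 1, 2, 3, 4, 5}.

{0, 1, 2, 3, 4, 5}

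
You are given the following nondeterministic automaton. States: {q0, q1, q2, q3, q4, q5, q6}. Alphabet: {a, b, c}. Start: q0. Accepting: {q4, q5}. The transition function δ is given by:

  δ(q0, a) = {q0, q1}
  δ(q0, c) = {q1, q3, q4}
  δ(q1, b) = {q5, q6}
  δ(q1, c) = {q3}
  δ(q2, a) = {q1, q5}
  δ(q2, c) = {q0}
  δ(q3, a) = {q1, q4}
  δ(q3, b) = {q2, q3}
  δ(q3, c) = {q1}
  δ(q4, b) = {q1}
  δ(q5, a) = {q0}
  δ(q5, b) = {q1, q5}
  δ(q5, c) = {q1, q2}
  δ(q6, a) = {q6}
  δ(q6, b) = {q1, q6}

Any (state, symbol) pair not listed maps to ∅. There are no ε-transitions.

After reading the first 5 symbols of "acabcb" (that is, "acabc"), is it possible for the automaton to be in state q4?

No

Start in {q0}.
Read 'a': q0→{q0, q1}; now {q0, q1}.
Read 'c': q0→{q1, q3, q4}, q1→{q3}; now {q1, q3, q4}.
Read 'a': q1→∅, q3→{q1, q4}, q4→∅; now {q1, q4}.
Read 'b': q1→{q5, q6}, q4→{q1}; now {q1, q5, q6}.
Read 'c': q1→{q3}, q5→{q1, q2}, q6→∅; now {q1, q2, q3}.
State q4 is not in {q1, q2, q3}.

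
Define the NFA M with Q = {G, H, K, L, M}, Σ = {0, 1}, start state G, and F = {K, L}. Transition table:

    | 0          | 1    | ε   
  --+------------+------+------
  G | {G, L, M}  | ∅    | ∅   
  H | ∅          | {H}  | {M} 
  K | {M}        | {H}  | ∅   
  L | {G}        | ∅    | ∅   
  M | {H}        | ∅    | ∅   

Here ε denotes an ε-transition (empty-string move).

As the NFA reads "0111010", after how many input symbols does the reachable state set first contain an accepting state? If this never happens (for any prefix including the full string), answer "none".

Start in {G}.
Read '0': {G} → {G, L, M}.
None of the earlier sets intersect F, but {G, L, M} does.

1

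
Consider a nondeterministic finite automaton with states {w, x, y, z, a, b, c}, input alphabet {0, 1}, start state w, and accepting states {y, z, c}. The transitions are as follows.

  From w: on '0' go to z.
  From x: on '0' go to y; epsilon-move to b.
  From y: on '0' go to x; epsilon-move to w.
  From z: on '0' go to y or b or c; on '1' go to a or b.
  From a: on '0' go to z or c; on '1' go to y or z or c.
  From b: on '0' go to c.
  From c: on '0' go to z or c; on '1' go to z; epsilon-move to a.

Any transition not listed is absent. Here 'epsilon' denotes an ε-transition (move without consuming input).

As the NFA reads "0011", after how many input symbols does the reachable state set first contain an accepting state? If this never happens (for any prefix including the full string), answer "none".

Start in {w}.
Read '0': w→{z}; now {z}.
None of the earlier sets intersect F, but {z} does.

1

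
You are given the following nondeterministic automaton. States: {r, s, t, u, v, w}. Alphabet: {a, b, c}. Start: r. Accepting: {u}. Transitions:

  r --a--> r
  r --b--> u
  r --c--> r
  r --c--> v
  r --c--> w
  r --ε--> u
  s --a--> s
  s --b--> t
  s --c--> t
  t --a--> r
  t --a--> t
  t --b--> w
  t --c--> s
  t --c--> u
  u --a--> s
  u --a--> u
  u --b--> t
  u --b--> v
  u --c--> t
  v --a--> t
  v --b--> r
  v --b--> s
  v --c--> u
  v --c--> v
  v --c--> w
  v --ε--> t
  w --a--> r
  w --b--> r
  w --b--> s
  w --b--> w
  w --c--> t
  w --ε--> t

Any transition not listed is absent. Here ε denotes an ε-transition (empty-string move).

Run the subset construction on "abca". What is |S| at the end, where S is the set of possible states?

Start: ε-closure({r}) = {r, u}.
Read 'a': {r, u} → {r, s, u}.
Read 'b': {r, s, u} → {t, u, v}.
Read 'c': {t, u, v} → {s, t, u, v, w}.
Read 'a': {s, t, u, v, w} → {r, s, t, u}.
That set has 4 states.

4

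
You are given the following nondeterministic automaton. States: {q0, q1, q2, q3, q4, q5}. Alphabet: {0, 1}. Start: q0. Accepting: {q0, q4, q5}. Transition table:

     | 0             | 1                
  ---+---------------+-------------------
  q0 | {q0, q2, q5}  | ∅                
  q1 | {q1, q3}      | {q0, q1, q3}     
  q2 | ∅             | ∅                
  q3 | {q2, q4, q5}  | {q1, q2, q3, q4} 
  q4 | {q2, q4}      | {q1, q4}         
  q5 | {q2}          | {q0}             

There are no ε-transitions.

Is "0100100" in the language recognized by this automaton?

Yes

Start in {q0}.
Read '0': q0→{q0, q2, q5}; now {q0, q2, q5}.
Read '1': q0→∅, q2→∅, q5→{q0}; now {q0}.
Read '0': q0→{q0, q2, q5}; now {q0, q2, q5}.
Read '0': q0→{q0, q2, q5}, q2→∅, q5→{q2}; now {q0, q2, q5}.
Read '1': q0→∅, q2→∅, q5→{q0}; now {q0}.
Read '0': q0→{q0, q2, q5}; now {q0, q2, q5}.
Read '0': q0→{q0, q2, q5}, q2→∅, q5→{q2}; now {q0, q2, q5}.
The final set {q0, q2, q5} contains the accepting states q0, q5.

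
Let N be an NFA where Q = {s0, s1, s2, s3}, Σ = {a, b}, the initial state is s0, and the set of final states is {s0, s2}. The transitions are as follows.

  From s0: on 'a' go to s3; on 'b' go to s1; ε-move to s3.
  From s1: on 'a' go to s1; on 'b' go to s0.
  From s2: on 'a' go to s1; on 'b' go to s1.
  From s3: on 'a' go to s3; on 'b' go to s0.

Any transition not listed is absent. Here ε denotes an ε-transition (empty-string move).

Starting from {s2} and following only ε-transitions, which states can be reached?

{s2}

Begin with {s2}.
No ε-moves leave this set, so the closure equals the set itself.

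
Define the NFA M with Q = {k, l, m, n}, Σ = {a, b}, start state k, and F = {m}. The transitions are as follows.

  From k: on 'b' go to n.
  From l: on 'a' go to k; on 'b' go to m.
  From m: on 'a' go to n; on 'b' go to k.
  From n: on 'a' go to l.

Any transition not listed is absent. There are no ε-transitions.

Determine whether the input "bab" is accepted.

Yes

Start in {k}.
Read 'b': k→{n}; now {n}.
Read 'a': n→{l}; now {l}.
Read 'b': l→{m}; now {m}.
The final set {m} contains the accepting state m.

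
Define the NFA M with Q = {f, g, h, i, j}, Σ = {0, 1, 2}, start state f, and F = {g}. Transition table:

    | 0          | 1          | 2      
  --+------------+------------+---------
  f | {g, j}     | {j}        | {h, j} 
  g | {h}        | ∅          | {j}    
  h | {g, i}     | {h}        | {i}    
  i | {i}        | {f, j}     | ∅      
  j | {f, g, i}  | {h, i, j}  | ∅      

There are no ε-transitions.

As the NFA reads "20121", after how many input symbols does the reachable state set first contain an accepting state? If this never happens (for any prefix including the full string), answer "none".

Start in {f}.
Read '2': f→{h, j}; now {h, j}.
Read '0': h→{g, i}, j→{f, g, i}; now {f, g, i}.
None of the earlier sets intersect F, but {f, g, i} does.

2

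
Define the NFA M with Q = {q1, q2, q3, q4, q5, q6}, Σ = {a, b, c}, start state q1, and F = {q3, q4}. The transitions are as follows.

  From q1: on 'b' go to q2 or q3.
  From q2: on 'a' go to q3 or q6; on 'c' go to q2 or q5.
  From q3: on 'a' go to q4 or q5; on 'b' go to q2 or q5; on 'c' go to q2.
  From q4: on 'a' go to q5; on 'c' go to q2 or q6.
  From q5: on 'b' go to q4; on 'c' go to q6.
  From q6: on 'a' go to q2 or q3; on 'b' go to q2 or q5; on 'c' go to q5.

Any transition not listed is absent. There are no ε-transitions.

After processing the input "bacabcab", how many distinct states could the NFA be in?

Start in {q1}.
Read 'b': {q1} → {q2, q3}.
Read 'a': {q2, q3} → {q3, q4, q5, q6}.
Read 'c': {q3, q4, q5, q6} → {q2, q5, q6}.
Read 'a': {q2, q5, q6} → {q2, q3, q6}.
Read 'b': {q2, q3, q6} → {q2, q5}.
Read 'c': {q2, q5} → {q2, q5, q6}.
Read 'a': {q2, q5, q6} → {q2, q3, q6}.
Read 'b': {q2, q3, q6} → {q2, q5}.
That set has 2 states.

2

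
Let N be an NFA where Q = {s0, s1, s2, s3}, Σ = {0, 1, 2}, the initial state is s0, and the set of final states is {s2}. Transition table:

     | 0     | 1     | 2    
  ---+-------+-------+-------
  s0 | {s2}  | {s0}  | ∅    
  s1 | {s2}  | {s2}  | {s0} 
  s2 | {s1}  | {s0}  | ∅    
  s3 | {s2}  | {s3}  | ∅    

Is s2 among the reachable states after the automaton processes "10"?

Start in {s0}.
Read '1': {s0} → {s0}.
Read '0': {s0} → {s2}.
State s2 is in {s2}.

Yes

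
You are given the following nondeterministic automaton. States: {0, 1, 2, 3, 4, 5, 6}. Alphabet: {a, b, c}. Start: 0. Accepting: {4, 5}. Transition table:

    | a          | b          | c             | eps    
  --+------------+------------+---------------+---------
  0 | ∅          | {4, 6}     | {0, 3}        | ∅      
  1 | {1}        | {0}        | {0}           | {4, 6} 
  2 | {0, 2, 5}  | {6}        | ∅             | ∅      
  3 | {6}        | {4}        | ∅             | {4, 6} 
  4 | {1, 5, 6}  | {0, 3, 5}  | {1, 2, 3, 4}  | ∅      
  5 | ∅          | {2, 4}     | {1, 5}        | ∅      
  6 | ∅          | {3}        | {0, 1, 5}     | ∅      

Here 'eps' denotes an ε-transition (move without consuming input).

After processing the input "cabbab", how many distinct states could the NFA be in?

6

Start in {0}.
Read 'c': 0→{0, 3}; union {0, 3}; ε-closure = {0, 3, 4, 6}.
Read 'a': 0→∅, 3→{6}, 4→{1, 5, 6}, 6→∅; union {1, 5, 6}; ε-closure = {1, 4, 5, 6}.
Read 'b': 1→{0}, 4→{0, 3, 5}, 5→{2, 4}, 6→{3}; union {0, 2, 3, 4, 5}; ε-closure = {0, 2, 3, 4, 5, 6}.
Read 'b': 0→{4, 6}, 2→{6}, 3→{4}, 4→{0, 3, 5}, 5→{2, 4}, 6→{3}; now {0, 2, 3, 4, 5, 6}.
Read 'a': 0→∅, 2→{0, 2, 5}, 3→{6}, 4→{1, 5, 6}, 5→∅, 6→∅; union {0, 1, 2, 5, 6}; ε-closure = {0, 1, 2, 4, 5, 6}.
Read 'b': 0→{4, 6}, 1→{0}, 2→{6}, 4→{0, 3, 5}, 5→{2, 4}, 6→{3}; now {0, 2, 3, 4, 5, 6}.
That set has 6 states.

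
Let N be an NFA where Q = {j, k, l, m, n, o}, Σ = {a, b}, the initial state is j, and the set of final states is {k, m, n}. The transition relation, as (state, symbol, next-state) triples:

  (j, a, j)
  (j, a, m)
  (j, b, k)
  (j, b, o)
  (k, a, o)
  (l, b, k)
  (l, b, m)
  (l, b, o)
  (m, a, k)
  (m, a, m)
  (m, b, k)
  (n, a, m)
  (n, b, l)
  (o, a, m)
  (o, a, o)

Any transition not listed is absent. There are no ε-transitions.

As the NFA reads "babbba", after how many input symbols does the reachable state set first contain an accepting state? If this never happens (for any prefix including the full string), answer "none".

Start in {j}.
Read 'b': j→{k, o}; now {k, o}.
None of the earlier sets intersect F, but {k, o} does.

1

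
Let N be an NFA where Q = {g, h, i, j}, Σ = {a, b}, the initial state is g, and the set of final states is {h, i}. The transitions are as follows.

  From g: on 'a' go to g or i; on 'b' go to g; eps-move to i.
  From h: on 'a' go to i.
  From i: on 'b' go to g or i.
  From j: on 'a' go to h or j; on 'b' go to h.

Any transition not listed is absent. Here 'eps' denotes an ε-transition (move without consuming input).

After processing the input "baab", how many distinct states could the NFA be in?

Start: ε-closure({g}) = {g, i}.
Read 'b': {g, i} → {g, i}.
Read 'a': {g, i} → {g, i}.
Read 'a': {g, i} → {g, i}.
Read 'b': {g, i} → {g, i}.
That set has 2 states.

2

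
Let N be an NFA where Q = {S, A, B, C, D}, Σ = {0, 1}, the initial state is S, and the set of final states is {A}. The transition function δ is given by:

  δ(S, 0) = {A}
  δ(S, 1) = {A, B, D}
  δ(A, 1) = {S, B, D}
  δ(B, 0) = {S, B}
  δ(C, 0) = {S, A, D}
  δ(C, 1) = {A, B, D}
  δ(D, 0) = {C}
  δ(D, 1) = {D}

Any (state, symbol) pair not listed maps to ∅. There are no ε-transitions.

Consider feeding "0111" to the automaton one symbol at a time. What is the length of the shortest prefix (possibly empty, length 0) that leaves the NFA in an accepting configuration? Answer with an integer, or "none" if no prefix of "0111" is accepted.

Start in {S}.
Read '0': {S} → {A}.
None of the earlier sets intersect F, but {A} does.

1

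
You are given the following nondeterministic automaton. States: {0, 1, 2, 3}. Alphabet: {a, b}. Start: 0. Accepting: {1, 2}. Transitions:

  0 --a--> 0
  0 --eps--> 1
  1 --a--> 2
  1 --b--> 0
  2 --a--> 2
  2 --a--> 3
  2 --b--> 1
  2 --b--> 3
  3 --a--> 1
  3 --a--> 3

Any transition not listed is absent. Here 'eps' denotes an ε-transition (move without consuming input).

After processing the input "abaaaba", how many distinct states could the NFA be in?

4

Start: ε-closure({0}) = {0, 1}.
Read 'a': 0→{0}, 1→{2}; union {0, 2}; ε-closure = {0, 1, 2}.
Read 'b': 0→∅, 1→{0}, 2→{1, 3}; now {0, 1, 3}.
Read 'a': 0→{0}, 1→{2}, 3→{1, 3}; now {0, 1, 2, 3}.
Read 'a': 0→{0}, 1→{2}, 2→{2, 3}, 3→{1, 3}; now {0, 1, 2, 3}.
Read 'a': 0→{0}, 1→{2}, 2→{2, 3}, 3→{1, 3}; now {0, 1, 2, 3}.
Read 'b': 0→∅, 1→{0}, 2→{1, 3}, 3→∅; now {0, 1, 3}.
Read 'a': 0→{0}, 1→{2}, 3→{1, 3}; now {0, 1, 2, 3}.
That set has 4 states.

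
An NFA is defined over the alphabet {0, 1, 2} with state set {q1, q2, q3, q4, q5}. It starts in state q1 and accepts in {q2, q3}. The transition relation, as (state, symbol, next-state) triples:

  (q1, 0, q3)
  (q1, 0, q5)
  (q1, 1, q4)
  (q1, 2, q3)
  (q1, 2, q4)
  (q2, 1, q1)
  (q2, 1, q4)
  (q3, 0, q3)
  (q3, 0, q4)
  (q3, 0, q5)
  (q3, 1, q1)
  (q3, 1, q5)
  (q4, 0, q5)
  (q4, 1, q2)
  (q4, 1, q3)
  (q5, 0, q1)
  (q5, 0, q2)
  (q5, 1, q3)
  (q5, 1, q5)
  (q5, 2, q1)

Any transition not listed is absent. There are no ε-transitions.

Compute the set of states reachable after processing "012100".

Start in {q1}.
Read '0': q1→{q3, q5}; now {q3, q5}.
Read '1': q3→{q1, q5}, q5→{q3, q5}; now {q1, q3, q5}.
Read '2': q1→{q3, q4}, q3→∅, q5→{q1}; now {q1, q3, q4}.
Read '1': q1→{q4}, q3→{q1, q5}, q4→{q2, q3}; now {q1, q2, q3, q4, q5}.
Read '0': q1→{q3, q5}, q2→∅, q3→{q3, q4, q5}, q4→{q5}, q5→{q1, q2}; now {q1, q2, q3, q4, q5}.
Read '0': q1→{q3, q5}, q2→∅, q3→{q3, q4, q5}, q4→{q5}, q5→{q1, q2}; now {q1, q2, q3, q4, q5}.

{q1, q2, q3, q4, q5}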